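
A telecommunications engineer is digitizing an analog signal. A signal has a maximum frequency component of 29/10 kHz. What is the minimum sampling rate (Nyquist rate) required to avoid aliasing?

By the Nyquist-Shannon sampling theorem,
the minimum sampling rate (Nyquist rate) must be at least 2 * f_max.
Nyquist rate = 2 * 29/10 kHz = 29/5 kHz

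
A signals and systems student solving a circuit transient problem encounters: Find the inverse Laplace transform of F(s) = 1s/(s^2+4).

Standard pair: s/(s^2+w^2) <-> cos(wt)*u(t)
With k=1, w=2: f(t) = cos(2t)*u(t)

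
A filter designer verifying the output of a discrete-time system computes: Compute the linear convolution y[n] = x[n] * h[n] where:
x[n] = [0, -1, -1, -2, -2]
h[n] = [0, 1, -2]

y[n] = sum_k x[k]*h[n-k]. Output length = len(x) + len(h) - 1 = 5 + 3 - 1 = 7.
y[0] = 0*0 = 0
y[1] = -1*0 + 0*1 = 0
y[2] = -1*0 + -1*1 + 0*-2 = -1
y[3] = -2*0 + -1*1 + -1*-2 = 1
y[4] = -2*0 + -2*1 + -1*-2 = 0
y[5] = -2*1 + -2*-2 = 2
y[6] = -2*-2 = 4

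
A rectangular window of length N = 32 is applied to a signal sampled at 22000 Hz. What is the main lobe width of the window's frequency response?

For a rectangular window of length N,
the main lobe width in frequency is 2*f_s/N.
= 2*22000/32 = 1375 Hz
This determines the minimum frequency separation for resolving two sinusoids.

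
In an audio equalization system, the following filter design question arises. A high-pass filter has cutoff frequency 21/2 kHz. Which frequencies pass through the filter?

A high-pass filter passes all frequencies above the cutoff frequency 21/2 kHz and attenuates lower frequencies.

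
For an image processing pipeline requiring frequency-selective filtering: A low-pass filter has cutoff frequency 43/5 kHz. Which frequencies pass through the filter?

A low-pass filter passes all frequencies below the cutoff frequency 43/5 kHz and attenuates higher frequencies.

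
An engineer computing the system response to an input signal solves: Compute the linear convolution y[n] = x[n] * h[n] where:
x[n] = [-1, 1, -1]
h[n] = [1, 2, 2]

y[n] = sum_k x[k]*h[n-k]. Output length = len(x) + len(h) - 1 = 3 + 3 - 1 = 5.
y[0] = -1*1 = -1
y[1] = 1*1 + -1*2 = -1
y[2] = -1*1 + 1*2 + -1*2 = -1
y[3] = -1*2 + 1*2 = 0
y[4] = -1*2 = -2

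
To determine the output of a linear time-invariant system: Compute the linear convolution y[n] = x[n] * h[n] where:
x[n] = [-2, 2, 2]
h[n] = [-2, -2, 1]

y[n] = sum_k x[k]*h[n-k]. Output length = len(x) + len(h) - 1 = 3 + 3 - 1 = 5.
y[0] = -2*-2 = 4
y[1] = 2*-2 + -2*-2 = 0
y[2] = 2*-2 + 2*-2 + -2*1 = -10
y[3] = 2*-2 + 2*1 = -2
y[4] = 2*1 = 2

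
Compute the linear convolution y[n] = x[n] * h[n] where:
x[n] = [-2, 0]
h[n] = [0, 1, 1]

y[n] = sum_k x[k]*h[n-k]. Output length = len(x) + len(h) - 1 = 2 + 3 - 1 = 4.
y[0] = -2*0 = 0
y[1] = 0*0 + -2*1 = -2
y[2] = 0*1 + -2*1 = -2
y[3] = 0*1 = 0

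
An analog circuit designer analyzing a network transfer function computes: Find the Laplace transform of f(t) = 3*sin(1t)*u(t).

Standard pair: sin(wt)*u(t) <-> w/(s^2+w^2)
With w = 1: L{3*sin(1t)*u(t)} = 3/(s^2+1)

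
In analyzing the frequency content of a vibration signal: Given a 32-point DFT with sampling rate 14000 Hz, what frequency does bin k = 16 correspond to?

The frequency of DFT bin k is: f_k = k * f_s / N
f_16 = 16 * 14000 / 32 = 7000 Hz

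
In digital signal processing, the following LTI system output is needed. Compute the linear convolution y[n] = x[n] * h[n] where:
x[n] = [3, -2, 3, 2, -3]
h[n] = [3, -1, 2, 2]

y[n] = sum_k x[k]*h[n-k]. Output length = len(x) + len(h) - 1 = 5 + 4 - 1 = 8.
y[0] = 3*3 = 9
y[1] = -2*3 + 3*-1 = -9
y[2] = 3*3 + -2*-1 + 3*2 = 17
y[3] = 2*3 + 3*-1 + -2*2 + 3*2 = 5
y[4] = -3*3 + 2*-1 + 3*2 + -2*2 = -9
y[5] = -3*-1 + 2*2 + 3*2 = 13
y[6] = -3*2 + 2*2 = -2
y[7] = -3*2 = -6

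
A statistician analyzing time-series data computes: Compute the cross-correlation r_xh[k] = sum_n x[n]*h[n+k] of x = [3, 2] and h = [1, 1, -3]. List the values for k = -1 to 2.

Both sequences indexed from 0 and zero outside their support.
Lags with overlap: k = -1 to 2.
  r_xh[-1] = x[1]*h[0] = 2
  r_xh[0] = x[0]*h[0] + x[1]*h[1] = 5
  r_xh[1] = x[0]*h[1] + x[1]*h[2] = -3
  r_xh[2] = x[0]*h[2] = -9
r_xh = [2, 5, -3, -9] (for k = -1, ..., 2)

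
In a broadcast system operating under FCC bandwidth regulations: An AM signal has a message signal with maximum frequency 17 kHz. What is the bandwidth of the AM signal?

In AM (double-sideband), the bandwidth is twice the message frequency.
BW = 2 * f_m = 2 * 17 kHz = 34 kHz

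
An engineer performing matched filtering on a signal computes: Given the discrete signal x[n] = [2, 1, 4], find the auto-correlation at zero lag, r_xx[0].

The auto-correlation at zero lag r_xx[0] equals the signal energy.
r_xx[0] = sum of x[n]^2 = 2^2 + 1^2 + 4^2
= 4 + 1 + 16 = 21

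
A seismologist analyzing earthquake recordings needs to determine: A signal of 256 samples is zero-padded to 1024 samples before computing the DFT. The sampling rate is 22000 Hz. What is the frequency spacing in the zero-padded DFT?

Original DFT: N = 256, resolution = f_s/N = 22000/256 = 1375/16 Hz
Zero-padded DFT: N = 1024, resolution = f_s/N = 22000/1024 = 1375/64 Hz
Zero-padding interpolates the spectrum (finer frequency grid)
but does NOT improve the true spectral resolution (ability to resolve close frequencies).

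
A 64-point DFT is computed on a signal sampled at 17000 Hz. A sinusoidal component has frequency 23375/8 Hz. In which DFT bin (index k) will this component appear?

DFT frequency resolution = f_s/N = 17000/64 = 2125/8 Hz
Bin index k = f_signal / resolution = 23375/8 / 2125/8 = 11
The signal frequency 23375/8 Hz falls in DFT bin k = 11.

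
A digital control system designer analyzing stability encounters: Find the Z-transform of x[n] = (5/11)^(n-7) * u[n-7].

Time-shifting property: if X(z) = Z{x[n]}, then Z{x[n-d]} = z^(-d) * X(z)
X(z) = z/(z - 5/11) for x[n] = (5/11)^n * u[n]
Z{x[n-7]} = z^(-7) * z/(z - 5/11) = z^(-6)/(z - 5/11)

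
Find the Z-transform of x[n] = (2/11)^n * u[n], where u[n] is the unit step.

The Z-transform of a^n * u[n] is z/(z-a) for |z| > |a|.
Here a = 2/11, so X(z) = z/(z - (2/11)) = 11z/(11z - 2)
ROC: |z| > 2/11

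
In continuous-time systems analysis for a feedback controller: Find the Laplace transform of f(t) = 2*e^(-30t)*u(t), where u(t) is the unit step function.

Standard Laplace transform pair:
e^(-at)*u(t) <-> 1/(s+a)
With a = 30: L{2*e^(-30t)*u(t)} = 2/(s+30), ROC: Re(s) > -30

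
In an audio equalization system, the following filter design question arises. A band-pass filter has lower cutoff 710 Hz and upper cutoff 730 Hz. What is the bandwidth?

Bandwidth = f_high - f_low
= 730 Hz - 710 Hz = 20 Hz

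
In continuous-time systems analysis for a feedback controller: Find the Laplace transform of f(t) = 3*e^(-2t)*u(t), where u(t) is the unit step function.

Standard Laplace transform pair:
e^(-at)*u(t) <-> 1/(s+a)
With a = 2: L{3*e^(-2t)*u(t)} = 3/(s+2), ROC: Re(s) > -2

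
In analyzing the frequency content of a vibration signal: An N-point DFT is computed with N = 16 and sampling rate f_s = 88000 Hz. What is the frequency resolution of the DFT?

DFT frequency resolution = f_s / N
= 88000 / 16 = 5500 Hz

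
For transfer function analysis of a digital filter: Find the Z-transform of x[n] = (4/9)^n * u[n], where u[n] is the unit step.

The Z-transform of a^n * u[n] is z/(z-a) for |z| > |a|.
Here a = 4/9, so X(z) = z/(z - (4/9)) = 9z/(9z - 4)
ROC: |z| > 4/9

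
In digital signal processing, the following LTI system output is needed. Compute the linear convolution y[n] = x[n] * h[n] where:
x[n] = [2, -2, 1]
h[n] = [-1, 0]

y[n] = sum_k x[k]*h[n-k]. Output length = len(x) + len(h) - 1 = 3 + 2 - 1 = 4.
y[0] = 2*-1 = -2
y[1] = -2*-1 + 2*0 = 2
y[2] = 1*-1 + -2*0 = -1
y[3] = 1*0 = 0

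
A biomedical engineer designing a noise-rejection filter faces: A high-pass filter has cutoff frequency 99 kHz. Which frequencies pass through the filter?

A high-pass filter passes all frequencies above the cutoff frequency 99 kHz and attenuates lower frequencies.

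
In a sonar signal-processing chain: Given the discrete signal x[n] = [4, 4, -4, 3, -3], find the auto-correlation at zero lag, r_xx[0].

The auto-correlation at zero lag r_xx[0] equals the signal energy.
r_xx[0] = sum of x[n]^2 = 4^2 + 4^2 + (-4)^2 + 3^2 + (-3)^2
= 16 + 16 + 16 + 9 + 9 = 66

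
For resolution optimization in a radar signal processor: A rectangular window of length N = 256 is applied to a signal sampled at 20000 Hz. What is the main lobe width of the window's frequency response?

For a rectangular window of length N,
the main lobe width in frequency is 2*f_s/N.
= 2*20000/256 = 625/4 Hz
This determines the minimum frequency separation for resolving two sinusoids.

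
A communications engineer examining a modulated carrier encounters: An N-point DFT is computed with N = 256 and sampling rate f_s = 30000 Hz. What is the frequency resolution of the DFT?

DFT frequency resolution = f_s / N
= 30000 / 256 = 1875/16 Hz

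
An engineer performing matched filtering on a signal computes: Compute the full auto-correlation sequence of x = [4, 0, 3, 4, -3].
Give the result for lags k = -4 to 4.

r_xx[k] = sum_m x[m]*x[m+k], indexed from 0, for k = -4 to 4:
  r_xx[-4] = x[4]*x[0] = -12
  r_xx[-3] = x[3]*x[0] + x[4]*x[1] = 16
  r_xx[-2] = x[2]*x[0] + x[3]*x[1] + x[4]*x[2] = 3
  r_xx[-1] = x[1]*x[0] + x[2]*x[1] + x[3]*x[2] + x[4]*x[3] = 0
  r_xx[0] = x[0]*x[0] + x[1]*x[1] + x[2]*x[2] + x[3]*x[3] + x[4]*x[4] = 50
  r_xx[1] = x[0]*x[1] + x[1]*x[2] + x[2]*x[3] + x[3]*x[4] = 0
  r_xx[2] = x[0]*x[2] + x[1]*x[3] + x[2]*x[4] = 3
  r_xx[3] = x[0]*x[3] + x[1]*x[4] = 16
  r_xx[4] = x[0]*x[4] = -12
r_xx = [-12, 16, 3, 0, 50, 0, 3, 16, -12]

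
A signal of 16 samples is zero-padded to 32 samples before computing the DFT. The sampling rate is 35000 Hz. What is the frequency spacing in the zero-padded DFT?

Original DFT: N = 16, resolution = f_s/N = 35000/16 = 4375/2 Hz
Zero-padded DFT: N = 32, resolution = f_s/N = 35000/32 = 4375/4 Hz
Zero-padding interpolates the spectrum (finer frequency grid)
but does NOT improve the true spectral resolution (ability to resolve close frequencies).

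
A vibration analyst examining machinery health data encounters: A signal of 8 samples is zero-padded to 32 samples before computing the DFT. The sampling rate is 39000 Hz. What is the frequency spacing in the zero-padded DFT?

Original DFT: N = 8, resolution = f_s/N = 39000/8 = 4875 Hz
Zero-padded DFT: N = 32, resolution = f_s/N = 39000/32 = 4875/4 Hz
Zero-padding interpolates the spectrum (finer frequency grid)
but does NOT improve the true spectral resolution (ability to resolve close frequencies).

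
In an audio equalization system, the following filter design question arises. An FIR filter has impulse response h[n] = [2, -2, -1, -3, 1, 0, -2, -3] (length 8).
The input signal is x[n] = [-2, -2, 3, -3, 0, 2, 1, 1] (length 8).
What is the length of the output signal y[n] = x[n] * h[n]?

For linear convolution, the output length is:
len(y) = len(x) + len(h) - 1 = 8 + 8 - 1 = 15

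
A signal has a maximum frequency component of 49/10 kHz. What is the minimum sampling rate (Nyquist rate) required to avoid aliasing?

By the Nyquist-Shannon sampling theorem,
the minimum sampling rate (Nyquist rate) must be at least 2 * f_max.
Nyquist rate = 2 * 49/10 kHz = 49/5 kHz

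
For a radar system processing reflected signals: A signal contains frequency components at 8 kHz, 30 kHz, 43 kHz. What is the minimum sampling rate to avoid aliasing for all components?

The highest frequency component is f_max = 43 kHz.
Nyquist rate = 2 * f_max = 2 * 43 kHz = 86 kHz.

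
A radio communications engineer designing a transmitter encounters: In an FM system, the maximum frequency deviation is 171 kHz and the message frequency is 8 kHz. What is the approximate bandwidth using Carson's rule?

Carson's rule: BW = 2*(delta_f + f_m)
= 2*(171 + 8) kHz = 358 kHz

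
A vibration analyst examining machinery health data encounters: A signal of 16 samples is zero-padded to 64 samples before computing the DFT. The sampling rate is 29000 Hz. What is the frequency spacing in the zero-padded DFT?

Original DFT: N = 16, resolution = f_s/N = 29000/16 = 3625/2 Hz
Zero-padded DFT: N = 64, resolution = f_s/N = 29000/64 = 3625/8 Hz
Zero-padding interpolates the spectrum (finer frequency grid)
but does NOT improve the true spectral resolution (ability to resolve close frequencies).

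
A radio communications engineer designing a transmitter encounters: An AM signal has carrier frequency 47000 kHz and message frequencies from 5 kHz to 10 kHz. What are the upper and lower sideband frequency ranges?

Upper sideband (USB) = fc + [fm_low, fm_high] = 47000 + [5, 10] = [47005, 47010] kHz
Lower sideband (LSB) = fc - [fm_high, fm_low] = 47000 - [10, 5] = [46990, 46995] kHz
Total occupied spectrum: 46990 kHz to 47010 kHz (plus carrier at 47000 kHz)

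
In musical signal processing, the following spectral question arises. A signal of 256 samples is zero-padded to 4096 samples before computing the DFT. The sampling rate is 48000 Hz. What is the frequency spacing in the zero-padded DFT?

Original DFT: N = 256, resolution = f_s/N = 48000/256 = 375/2 Hz
Zero-padded DFT: N = 4096, resolution = f_s/N = 48000/4096 = 375/32 Hz
Zero-padding interpolates the spectrum (finer frequency grid)
but does NOT improve the true spectral resolution (ability to resolve close frequencies).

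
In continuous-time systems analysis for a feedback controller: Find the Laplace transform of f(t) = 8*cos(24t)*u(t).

Standard pair: cos(wt)*u(t) <-> s/(s^2+w^2)
With w = 24: L{8*cos(24t)*u(t)} = 8s/(s^2+576)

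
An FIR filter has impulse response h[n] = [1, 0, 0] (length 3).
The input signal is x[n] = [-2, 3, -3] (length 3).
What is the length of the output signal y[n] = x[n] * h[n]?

For linear convolution, the output length is:
len(y) = len(x) + len(h) - 1 = 3 + 3 - 1 = 5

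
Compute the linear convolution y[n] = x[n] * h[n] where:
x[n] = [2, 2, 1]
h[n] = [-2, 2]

y[n] = sum_k x[k]*h[n-k]. Output length = len(x) + len(h) - 1 = 3 + 2 - 1 = 4.
y[0] = 2*-2 = -4
y[1] = 2*-2 + 2*2 = 0
y[2] = 1*-2 + 2*2 = 2
y[3] = 1*2 = 2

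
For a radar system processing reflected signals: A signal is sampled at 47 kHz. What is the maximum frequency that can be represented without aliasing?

The maximum frequency that can be represented without aliasing
is the Nyquist frequency: f_max = f_s / 2 = 47 kHz / 2 = 47/2 kHz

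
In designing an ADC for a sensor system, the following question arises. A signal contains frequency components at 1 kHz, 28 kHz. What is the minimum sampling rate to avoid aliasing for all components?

The highest frequency component is f_max = 28 kHz.
Nyquist rate = 2 * f_max = 2 * 28 kHz = 56 kHz.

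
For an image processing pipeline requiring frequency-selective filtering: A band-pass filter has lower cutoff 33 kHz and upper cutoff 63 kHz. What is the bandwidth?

Bandwidth = f_high - f_low
= 63 kHz - 33 kHz = 30 kHz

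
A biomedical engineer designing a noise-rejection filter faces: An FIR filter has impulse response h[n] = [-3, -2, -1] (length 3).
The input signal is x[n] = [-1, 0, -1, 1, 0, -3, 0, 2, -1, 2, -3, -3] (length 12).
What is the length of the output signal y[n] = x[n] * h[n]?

For linear convolution, the output length is:
len(y) = len(x) + len(h) - 1 = 12 + 3 - 1 = 14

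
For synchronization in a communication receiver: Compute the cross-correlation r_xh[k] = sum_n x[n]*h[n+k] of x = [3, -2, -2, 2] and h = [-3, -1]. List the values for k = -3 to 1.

Both sequences indexed from 0 and zero outside their support.
Lags with overlap: k = -3 to 1.
  r_xh[-3] = x[3]*h[0] = -6
  r_xh[-2] = x[2]*h[0] + x[3]*h[1] = 4
  r_xh[-1] = x[1]*h[0] + x[2]*h[1] = 8
  r_xh[0] = x[0]*h[0] + x[1]*h[1] = -7
  r_xh[1] = x[0]*h[1] = -3
r_xh = [-6, 4, 8, -7, -3] (for k = -3, ..., 1)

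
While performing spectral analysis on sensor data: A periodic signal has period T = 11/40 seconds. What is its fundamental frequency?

The fundamental frequency is the reciprocal of the period.
f = 1/T = 1/(11/40) = 40/11 Hz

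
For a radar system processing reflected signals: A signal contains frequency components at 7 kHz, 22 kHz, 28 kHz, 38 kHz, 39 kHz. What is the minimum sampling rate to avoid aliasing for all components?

The highest frequency component is f_max = 39 kHz.
Nyquist rate = 2 * f_max = 2 * 39 kHz = 78 kHz.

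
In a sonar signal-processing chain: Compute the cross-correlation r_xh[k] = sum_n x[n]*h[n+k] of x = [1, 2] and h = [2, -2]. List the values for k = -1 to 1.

Both sequences indexed from 0 and zero outside their support.
Lags with overlap: k = -1 to 1.
  r_xh[-1] = x[1]*h[0] = 4
  r_xh[0] = x[0]*h[0] + x[1]*h[1] = -2
  r_xh[1] = x[0]*h[1] = -2
r_xh = [4, -2, -2] (for k = -1, ..., 1)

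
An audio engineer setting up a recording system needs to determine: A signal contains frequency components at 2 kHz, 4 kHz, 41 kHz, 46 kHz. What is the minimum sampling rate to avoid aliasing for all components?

The highest frequency component is f_max = 46 kHz.
Nyquist rate = 2 * f_max = 2 * 46 kHz = 92 kHz.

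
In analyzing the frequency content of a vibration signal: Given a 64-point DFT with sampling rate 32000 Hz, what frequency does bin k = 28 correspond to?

The frequency of DFT bin k is: f_k = k * f_s / N
f_28 = 28 * 32000 / 64 = 14000 Hz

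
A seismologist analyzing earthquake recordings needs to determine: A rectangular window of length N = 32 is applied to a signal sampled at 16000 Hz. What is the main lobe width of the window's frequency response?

For a rectangular window of length N,
the main lobe width in frequency is 2*f_s/N.
= 2*16000/32 = 1000 Hz
This determines the minimum frequency separation for resolving two sinusoids.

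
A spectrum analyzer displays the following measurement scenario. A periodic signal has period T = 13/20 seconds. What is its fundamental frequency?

The fundamental frequency is the reciprocal of the period.
f = 1/T = 1/(13/20) = 20/13 Hz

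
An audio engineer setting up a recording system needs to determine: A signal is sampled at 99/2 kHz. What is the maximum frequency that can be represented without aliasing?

The maximum frequency that can be represented without aliasing
is the Nyquist frequency: f_max = f_s / 2 = 99/2 kHz / 2 = 99/4 kHz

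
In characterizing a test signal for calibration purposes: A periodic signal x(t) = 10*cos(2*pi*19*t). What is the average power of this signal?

Average power of A*cos(wt) is A^2/2.
P = 10^2 / 2 = 100/2 = 50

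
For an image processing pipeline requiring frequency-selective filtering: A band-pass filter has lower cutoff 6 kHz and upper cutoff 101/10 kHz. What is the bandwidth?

Bandwidth = f_high - f_low
= 101/10 kHz - 6 kHz = 41/10 kHz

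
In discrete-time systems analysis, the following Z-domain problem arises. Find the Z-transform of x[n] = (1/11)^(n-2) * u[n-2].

Time-shifting property: if X(z) = Z{x[n]}, then Z{x[n-d]} = z^(-d) * X(z)
X(z) = z/(z - 1/11) for x[n] = (1/11)^n * u[n]
Z{x[n-2]} = z^(-2) * z/(z - 1/11) = z^(-1)/(z - 1/11)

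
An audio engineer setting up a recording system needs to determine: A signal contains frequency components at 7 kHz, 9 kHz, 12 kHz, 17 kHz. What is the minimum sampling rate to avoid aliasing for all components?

The highest frequency component is f_max = 17 kHz.
Nyquist rate = 2 * f_max = 2 * 17 kHz = 34 kHz.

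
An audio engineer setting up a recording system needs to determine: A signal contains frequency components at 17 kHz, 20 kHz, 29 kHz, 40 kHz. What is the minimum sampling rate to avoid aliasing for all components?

The highest frequency component is f_max = 40 kHz.
Nyquist rate = 2 * f_max = 2 * 40 kHz = 80 kHz.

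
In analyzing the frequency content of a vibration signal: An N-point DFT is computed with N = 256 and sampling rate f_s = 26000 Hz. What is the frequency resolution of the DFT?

DFT frequency resolution = f_s / N
= 26000 / 256 = 1625/16 Hz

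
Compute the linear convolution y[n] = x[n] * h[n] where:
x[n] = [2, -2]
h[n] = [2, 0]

y[n] = sum_k x[k]*h[n-k]. Output length = len(x) + len(h) - 1 = 2 + 2 - 1 = 3.
y[0] = 2*2 = 4
y[1] = -2*2 + 2*0 = -4
y[2] = -2*0 = 0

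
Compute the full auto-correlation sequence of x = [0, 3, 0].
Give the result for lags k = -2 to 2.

r_xx[k] = sum_m x[m]*x[m+k], indexed from 0, for k = -2 to 2:
  r_xx[-2] = x[2]*x[0] = 0
  r_xx[-1] = x[1]*x[0] + x[2]*x[1] = 0
  r_xx[0] = x[0]*x[0] + x[1]*x[1] + x[2]*x[2] = 9
  r_xx[1] = x[0]*x[1] + x[1]*x[2] = 0
  r_xx[2] = x[0]*x[2] = 0
r_xx = [0, 0, 9, 0, 0]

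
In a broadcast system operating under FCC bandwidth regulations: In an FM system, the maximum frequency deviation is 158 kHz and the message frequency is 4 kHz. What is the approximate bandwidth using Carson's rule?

Carson's rule: BW = 2*(delta_f + f_m)
= 2*(158 + 4) kHz = 324 kHz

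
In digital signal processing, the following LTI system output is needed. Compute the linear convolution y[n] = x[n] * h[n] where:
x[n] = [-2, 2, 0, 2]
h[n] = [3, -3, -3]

y[n] = sum_k x[k]*h[n-k]. Output length = len(x) + len(h) - 1 = 4 + 3 - 1 = 6.
y[0] = -2*3 = -6
y[1] = 2*3 + -2*-3 = 12
y[2] = 0*3 + 2*-3 + -2*-3 = 0
y[3] = 2*3 + 0*-3 + 2*-3 = 0
y[4] = 2*-3 + 0*-3 = -6
y[5] = 2*-3 = -6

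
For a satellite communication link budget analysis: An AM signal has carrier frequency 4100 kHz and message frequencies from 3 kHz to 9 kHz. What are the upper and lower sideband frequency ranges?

Upper sideband (USB) = fc + [fm_low, fm_high] = 4100 + [3, 9] = [4103, 4109] kHz
Lower sideband (LSB) = fc - [fm_high, fm_low] = 4100 - [9, 3] = [4091, 4097] kHz
Total occupied spectrum: 4091 kHz to 4109 kHz (plus carrier at 4100 kHz)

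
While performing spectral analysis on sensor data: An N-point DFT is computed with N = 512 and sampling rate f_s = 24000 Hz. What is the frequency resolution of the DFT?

DFT frequency resolution = f_s / N
= 24000 / 512 = 375/8 Hz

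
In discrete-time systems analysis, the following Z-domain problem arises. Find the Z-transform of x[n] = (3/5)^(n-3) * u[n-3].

Time-shifting property: if X(z) = Z{x[n]}, then Z{x[n-d]} = z^(-d) * X(z)
X(z) = z/(z - 3/5) for x[n] = (3/5)^n * u[n]
Z{x[n-3]} = z^(-3) * z/(z - 3/5) = z^(-2)/(z - 3/5)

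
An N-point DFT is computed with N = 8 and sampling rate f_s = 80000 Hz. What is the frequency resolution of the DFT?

DFT frequency resolution = f_s / N
= 80000 / 8 = 10000 Hz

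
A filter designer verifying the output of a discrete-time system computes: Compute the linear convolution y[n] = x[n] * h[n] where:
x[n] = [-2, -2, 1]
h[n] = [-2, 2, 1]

y[n] = sum_k x[k]*h[n-k]. Output length = len(x) + len(h) - 1 = 3 + 3 - 1 = 5.
y[0] = -2*-2 = 4
y[1] = -2*-2 + -2*2 = 0
y[2] = 1*-2 + -2*2 + -2*1 = -8
y[3] = 1*2 + -2*1 = 0
y[4] = 1*1 = 1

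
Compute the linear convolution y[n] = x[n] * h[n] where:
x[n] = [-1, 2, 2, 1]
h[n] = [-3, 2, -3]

y[n] = sum_k x[k]*h[n-k]. Output length = len(x) + len(h) - 1 = 4 + 3 - 1 = 6.
y[0] = -1*-3 = 3
y[1] = 2*-3 + -1*2 = -8
y[2] = 2*-3 + 2*2 + -1*-3 = 1
y[3] = 1*-3 + 2*2 + 2*-3 = -5
y[4] = 1*2 + 2*-3 = -4
y[5] = 1*-3 = -3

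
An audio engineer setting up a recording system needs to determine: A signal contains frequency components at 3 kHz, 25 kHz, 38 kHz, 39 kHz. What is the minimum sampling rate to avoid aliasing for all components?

The highest frequency component is f_max = 39 kHz.
Nyquist rate = 2 * f_max = 2 * 39 kHz = 78 kHz.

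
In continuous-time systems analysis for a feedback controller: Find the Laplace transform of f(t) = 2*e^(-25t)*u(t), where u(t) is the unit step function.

Standard Laplace transform pair:
e^(-at)*u(t) <-> 1/(s+a)
With a = 25: L{2*e^(-25t)*u(t)} = 2/(s+25), ROC: Re(s) > -25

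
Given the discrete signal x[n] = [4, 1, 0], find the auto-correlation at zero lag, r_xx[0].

The auto-correlation at zero lag r_xx[0] equals the signal energy.
r_xx[0] = sum of x[n]^2 = 4^2 + 1^2 + 0^2
= 16 + 1 + 0 = 17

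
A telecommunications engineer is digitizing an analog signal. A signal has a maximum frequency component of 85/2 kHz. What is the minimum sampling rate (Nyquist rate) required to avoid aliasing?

By the Nyquist-Shannon sampling theorem,
the minimum sampling rate (Nyquist rate) must be at least 2 * f_max.
Nyquist rate = 2 * 85/2 kHz = 85 kHz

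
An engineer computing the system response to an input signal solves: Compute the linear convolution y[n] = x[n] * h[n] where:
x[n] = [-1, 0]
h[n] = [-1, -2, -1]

y[n] = sum_k x[k]*h[n-k]. Output length = len(x) + len(h) - 1 = 2 + 3 - 1 = 4.
y[0] = -1*-1 = 1
y[1] = 0*-1 + -1*-2 = 2
y[2] = 0*-2 + -1*-1 = 1
y[3] = 0*-1 = 0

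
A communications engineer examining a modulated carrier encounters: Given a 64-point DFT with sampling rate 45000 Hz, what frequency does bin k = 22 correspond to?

The frequency of DFT bin k is: f_k = k * f_s / N
f_22 = 22 * 45000 / 64 = 61875/4 Hz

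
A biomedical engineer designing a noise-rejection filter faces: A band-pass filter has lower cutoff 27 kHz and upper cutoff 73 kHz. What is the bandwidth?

Bandwidth = f_high - f_low
= 73 kHz - 27 kHz = 46 kHz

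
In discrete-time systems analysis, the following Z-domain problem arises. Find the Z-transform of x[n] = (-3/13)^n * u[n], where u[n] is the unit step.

The Z-transform of a^n * u[n] is z/(z-a) for |z| > |a|.
Here a = -3/13, so X(z) = z/(z - (-3/13)) = 13z/(13z + 3)
ROC: |z| > 3/13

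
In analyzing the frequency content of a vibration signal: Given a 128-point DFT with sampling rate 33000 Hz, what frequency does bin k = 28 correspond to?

The frequency of DFT bin k is: f_k = k * f_s / N
f_28 = 28 * 33000 / 128 = 28875/4 Hz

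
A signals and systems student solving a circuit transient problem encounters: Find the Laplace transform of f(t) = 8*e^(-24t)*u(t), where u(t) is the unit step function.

Standard Laplace transform pair:
e^(-at)*u(t) <-> 1/(s+a)
With a = 24: L{8*e^(-24t)*u(t)} = 8/(s+24), ROC: Re(s) > -24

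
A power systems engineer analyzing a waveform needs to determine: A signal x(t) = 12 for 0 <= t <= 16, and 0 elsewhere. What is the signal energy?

Energy = integral of |x(t)|^2 dt over the signal duration
= 12^2 * 16 = 144 * 16 = 2304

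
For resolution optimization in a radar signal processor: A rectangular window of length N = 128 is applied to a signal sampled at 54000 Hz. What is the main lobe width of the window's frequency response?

For a rectangular window of length N,
the main lobe width in frequency is 2*f_s/N.
= 2*54000/128 = 3375/4 Hz
This determines the minimum frequency separation for resolving two sinusoids.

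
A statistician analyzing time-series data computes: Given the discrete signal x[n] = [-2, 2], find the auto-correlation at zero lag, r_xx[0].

The auto-correlation at zero lag r_xx[0] equals the signal energy.
r_xx[0] = sum of x[n]^2 = (-2)^2 + 2^2
= 4 + 4 = 8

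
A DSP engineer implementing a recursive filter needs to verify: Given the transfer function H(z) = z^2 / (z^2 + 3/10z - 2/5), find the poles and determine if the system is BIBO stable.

Poles are roots of the denominator: z^2 + 3/10z - 2/5 = 0.
Quadratic formula: z = [-(3/10) +/- sqrt((3/10)^2 - 4*(-2/5))] / 2
Discriminant = 9/100 + 8/5 = 169/100; sqrt = 13/10.
z = (-3/10 +/- 13/10) / 2 => z = 1/2 or z = -4/5.
|p1| = 1/2, |p2| = 4/5.
For BIBO stability, all poles must lie inside the unit circle (|p| < 1).
System is STABLE since both |p| < 1.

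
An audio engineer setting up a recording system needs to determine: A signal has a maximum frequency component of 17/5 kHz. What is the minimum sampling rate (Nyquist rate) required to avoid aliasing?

By the Nyquist-Shannon sampling theorem,
the minimum sampling rate (Nyquist rate) must be at least 2 * f_max.
Nyquist rate = 2 * 17/5 kHz = 34/5 kHz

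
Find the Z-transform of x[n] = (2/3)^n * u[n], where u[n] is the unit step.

The Z-transform of a^n * u[n] is z/(z-a) for |z| > |a|.
Here a = 2/3, so X(z) = z/(z - (2/3)) = 3z/(3z - 2)
ROC: |z| > 2/3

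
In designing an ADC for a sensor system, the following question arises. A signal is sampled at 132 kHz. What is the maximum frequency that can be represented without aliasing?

The maximum frequency that can be represented without aliasing
is the Nyquist frequency: f_max = f_s / 2 = 132 kHz / 2 = 66 kHz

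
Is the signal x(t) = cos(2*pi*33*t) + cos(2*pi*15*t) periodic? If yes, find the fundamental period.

f1 = 33 Hz, f2 = 15 Hz
Period T1 = 1/33, T2 = 1/15
Ratio T1/T2 = 15/33, which is rational.
The signal is periodic with fundamental period T = 1/GCD(33,15) = 1/3 s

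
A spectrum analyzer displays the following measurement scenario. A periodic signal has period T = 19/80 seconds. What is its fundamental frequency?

The fundamental frequency is the reciprocal of the period.
f = 1/T = 1/(19/80) = 80/19 Hz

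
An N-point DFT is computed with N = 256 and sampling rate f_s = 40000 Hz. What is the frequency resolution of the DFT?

DFT frequency resolution = f_s / N
= 40000 / 256 = 625/4 Hz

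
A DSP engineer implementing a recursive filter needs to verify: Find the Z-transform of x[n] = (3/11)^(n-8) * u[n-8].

Time-shifting property: if X(z) = Z{x[n]}, then Z{x[n-d]} = z^(-d) * X(z)
X(z) = z/(z - 3/11) for x[n] = (3/11)^n * u[n]
Z{x[n-8]} = z^(-8) * z/(z - 3/11) = z^(-7)/(z - 3/11)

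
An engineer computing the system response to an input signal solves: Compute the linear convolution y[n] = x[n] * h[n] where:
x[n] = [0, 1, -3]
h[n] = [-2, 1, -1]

y[n] = sum_k x[k]*h[n-k]. Output length = len(x) + len(h) - 1 = 3 + 3 - 1 = 5.
y[0] = 0*-2 = 0
y[1] = 1*-2 + 0*1 = -2
y[2] = -3*-2 + 1*1 + 0*-1 = 7
y[3] = -3*1 + 1*-1 = -4
y[4] = -3*-1 = 3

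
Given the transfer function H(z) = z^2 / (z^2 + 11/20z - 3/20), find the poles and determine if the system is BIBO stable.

Poles are roots of the denominator: z^2 + 11/20z - 3/20 = 0.
Quadratic formula: z = [-(11/20) +/- sqrt((11/20)^2 - 4*(-3/20))] / 2
Discriminant = 121/400 + 3/5 = 361/400; sqrt = 19/20.
z = (-11/20 +/- 19/20) / 2 => z = 1/5 or z = -3/4.
|p1| = 1/5, |p2| = 3/4.
For BIBO stability, all poles must lie inside the unit circle (|p| < 1).
System is STABLE since both |p| < 1.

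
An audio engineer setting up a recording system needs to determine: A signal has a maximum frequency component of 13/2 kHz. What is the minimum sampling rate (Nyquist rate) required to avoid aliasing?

By the Nyquist-Shannon sampling theorem,
the minimum sampling rate (Nyquist rate) must be at least 2 * f_max.
Nyquist rate = 2 * 13/2 kHz = 13 kHz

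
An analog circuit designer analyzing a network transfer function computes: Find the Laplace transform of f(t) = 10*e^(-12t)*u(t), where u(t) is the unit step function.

Standard Laplace transform pair:
e^(-at)*u(t) <-> 1/(s+a)
With a = 12: L{10*e^(-12t)*u(t)} = 10/(s+12), ROC: Re(s) > -12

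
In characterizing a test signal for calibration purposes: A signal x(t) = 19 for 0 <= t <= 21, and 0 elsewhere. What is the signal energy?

Energy = integral of |x(t)|^2 dt over the signal duration
= 19^2 * 21 = 361 * 21 = 7581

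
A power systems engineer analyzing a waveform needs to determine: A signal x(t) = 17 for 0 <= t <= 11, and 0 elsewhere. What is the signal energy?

Energy = integral of |x(t)|^2 dt over the signal duration
= 17^2 * 11 = 289 * 11 = 3179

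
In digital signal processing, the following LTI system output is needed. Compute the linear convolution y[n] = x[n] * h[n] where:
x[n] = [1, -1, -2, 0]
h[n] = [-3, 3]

y[n] = sum_k x[k]*h[n-k]. Output length = len(x) + len(h) - 1 = 4 + 2 - 1 = 5.
y[0] = 1*-3 = -3
y[1] = -1*-3 + 1*3 = 6
y[2] = -2*-3 + -1*3 = 3
y[3] = 0*-3 + -2*3 = -6
y[4] = 0*3 = 0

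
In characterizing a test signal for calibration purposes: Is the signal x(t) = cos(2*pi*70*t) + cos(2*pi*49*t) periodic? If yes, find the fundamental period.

f1 = 70 Hz, f2 = 49 Hz
Period T1 = 1/70, T2 = 1/49
Ratio T1/T2 = 49/70, which is rational.
The signal is periodic with fundamental period T = 1/GCD(70,49) = 1/7 s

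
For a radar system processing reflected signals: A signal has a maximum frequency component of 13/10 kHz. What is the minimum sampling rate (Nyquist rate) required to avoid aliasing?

By the Nyquist-Shannon sampling theorem,
the minimum sampling rate (Nyquist rate) must be at least 2 * f_max.
Nyquist rate = 2 * 13/10 kHz = 13/5 kHz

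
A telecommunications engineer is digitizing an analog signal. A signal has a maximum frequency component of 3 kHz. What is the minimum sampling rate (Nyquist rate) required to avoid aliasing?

By the Nyquist-Shannon sampling theorem,
the minimum sampling rate (Nyquist rate) must be at least 2 * f_max.
Nyquist rate = 2 * 3 kHz = 6 kHz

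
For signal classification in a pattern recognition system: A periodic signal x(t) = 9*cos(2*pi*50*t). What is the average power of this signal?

Average power of A*cos(wt) is A^2/2.
P = 9^2 / 2 = 81/2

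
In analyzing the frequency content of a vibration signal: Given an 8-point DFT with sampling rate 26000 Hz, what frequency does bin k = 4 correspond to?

The frequency of DFT bin k is: f_k = k * f_s / N
f_4 = 4 * 26000 / 8 = 13000 Hz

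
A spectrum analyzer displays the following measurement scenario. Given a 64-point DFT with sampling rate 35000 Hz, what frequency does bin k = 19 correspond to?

The frequency of DFT bin k is: f_k = k * f_s / N
f_19 = 19 * 35000 / 64 = 83125/8 Hz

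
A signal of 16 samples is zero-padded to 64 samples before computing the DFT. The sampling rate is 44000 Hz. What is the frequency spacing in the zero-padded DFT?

Original DFT: N = 16, resolution = f_s/N = 44000/16 = 2750 Hz
Zero-padded DFT: N = 64, resolution = f_s/N = 44000/64 = 1375/2 Hz
Zero-padding interpolates the spectrum (finer frequency grid)
but does NOT improve the true spectral resolution (ability to resolve close frequencies).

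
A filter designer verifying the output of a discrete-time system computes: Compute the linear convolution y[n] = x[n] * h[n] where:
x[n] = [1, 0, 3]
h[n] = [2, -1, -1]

y[n] = sum_k x[k]*h[n-k]. Output length = len(x) + len(h) - 1 = 3 + 3 - 1 = 5.
y[0] = 1*2 = 2
y[1] = 0*2 + 1*-1 = -1
y[2] = 3*2 + 0*-1 + 1*-1 = 5
y[3] = 3*-1 + 0*-1 = -3
y[4] = 3*-1 = -3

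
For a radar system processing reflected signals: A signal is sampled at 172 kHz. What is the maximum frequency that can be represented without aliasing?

The maximum frequency that can be represented without aliasing
is the Nyquist frequency: f_max = f_s / 2 = 172 kHz / 2 = 86 kHz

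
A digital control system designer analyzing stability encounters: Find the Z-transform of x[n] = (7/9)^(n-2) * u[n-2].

Time-shifting property: if X(z) = Z{x[n]}, then Z{x[n-d]} = z^(-d) * X(z)
X(z) = z/(z - 7/9) for x[n] = (7/9)^n * u[n]
Z{x[n-2]} = z^(-2) * z/(z - 7/9) = z^(-1)/(z - 7/9)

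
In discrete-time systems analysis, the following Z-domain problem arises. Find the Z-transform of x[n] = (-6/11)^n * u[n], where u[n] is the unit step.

The Z-transform of a^n * u[n] is z/(z-a) for |z| > |a|.
Here a = -6/11, so X(z) = z/(z - (-6/11)) = 11z/(11z + 6)
ROC: |z| > 6/11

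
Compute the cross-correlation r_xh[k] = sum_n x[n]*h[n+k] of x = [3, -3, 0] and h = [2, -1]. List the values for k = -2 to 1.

Both sequences indexed from 0 and zero outside their support.
Lags with overlap: k = -2 to 1.
  r_xh[-2] = x[2]*h[0] = 0
  r_xh[-1] = x[1]*h[0] + x[2]*h[1] = -6
  r_xh[0] = x[0]*h[0] + x[1]*h[1] = 9
  r_xh[1] = x[0]*h[1] = -3
r_xh = [0, -6, 9, -3] (for k = -2, ..., 1)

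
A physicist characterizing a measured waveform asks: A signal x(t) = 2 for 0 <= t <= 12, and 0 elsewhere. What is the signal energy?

Energy = integral of |x(t)|^2 dt over the signal duration
= 2^2 * 12 = 4 * 12 = 48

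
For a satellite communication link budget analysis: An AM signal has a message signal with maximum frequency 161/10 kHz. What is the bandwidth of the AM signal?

In AM (double-sideband), the bandwidth is twice the message frequency.
BW = 2 * f_m = 2 * 161/10 kHz = 161/5 kHz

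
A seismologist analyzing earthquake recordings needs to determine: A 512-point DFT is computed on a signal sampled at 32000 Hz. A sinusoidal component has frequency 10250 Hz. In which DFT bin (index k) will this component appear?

DFT frequency resolution = f_s/N = 32000/512 = 125/2 Hz
Bin index k = f_signal / resolution = 10250 / 125/2 = 164
The signal frequency 10250 Hz falls in DFT bin k = 164.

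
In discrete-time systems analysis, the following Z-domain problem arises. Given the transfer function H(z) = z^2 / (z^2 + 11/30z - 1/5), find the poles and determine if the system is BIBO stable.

Poles are roots of the denominator: z^2 + 11/30z - 1/5 = 0.
Quadratic formula: z = [-(11/30) +/- sqrt((11/30)^2 - 4*(-1/5))] / 2
Discriminant = 121/900 + 4/5 = 841/900; sqrt = 29/30.
z = (-11/30 +/- 29/30) / 2 => z = 3/10 or z = -2/3.
|p1| = 3/10, |p2| = 2/3.
For BIBO stability, all poles must lie inside the unit circle (|p| < 1).
System is STABLE since both |p| < 1.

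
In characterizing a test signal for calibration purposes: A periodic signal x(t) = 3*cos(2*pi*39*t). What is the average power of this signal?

Average power of A*cos(wt) is A^2/2.
P = 3^2 / 2 = 9/2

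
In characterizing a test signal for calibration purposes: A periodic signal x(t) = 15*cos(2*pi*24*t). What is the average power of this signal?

Average power of A*cos(wt) is A^2/2.
P = 15^2 / 2 = 225/2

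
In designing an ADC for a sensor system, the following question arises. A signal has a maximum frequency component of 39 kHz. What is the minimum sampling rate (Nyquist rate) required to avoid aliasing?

By the Nyquist-Shannon sampling theorem,
the minimum sampling rate (Nyquist rate) must be at least 2 * f_max.
Nyquist rate = 2 * 39 kHz = 78 kHz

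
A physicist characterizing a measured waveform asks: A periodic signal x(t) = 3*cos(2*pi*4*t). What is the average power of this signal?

Average power of A*cos(wt) is A^2/2.
P = 3^2 / 2 = 9/2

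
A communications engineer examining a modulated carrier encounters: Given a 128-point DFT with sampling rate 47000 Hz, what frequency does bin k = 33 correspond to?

The frequency of DFT bin k is: f_k = k * f_s / N
f_33 = 33 * 47000 / 128 = 193875/16 Hz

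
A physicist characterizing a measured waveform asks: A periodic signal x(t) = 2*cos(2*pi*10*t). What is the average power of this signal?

Average power of A*cos(wt) is A^2/2.
P = 2^2 / 2 = 4/2 = 2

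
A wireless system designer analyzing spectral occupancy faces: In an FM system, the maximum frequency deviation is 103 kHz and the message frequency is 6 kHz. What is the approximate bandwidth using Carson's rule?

Carson's rule: BW = 2*(delta_f + f_m)
= 2*(103 + 6) kHz = 218 kHz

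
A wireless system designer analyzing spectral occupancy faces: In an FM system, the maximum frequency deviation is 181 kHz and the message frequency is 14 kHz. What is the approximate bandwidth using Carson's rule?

Carson's rule: BW = 2*(delta_f + f_m)
= 2*(181 + 14) kHz = 390 kHz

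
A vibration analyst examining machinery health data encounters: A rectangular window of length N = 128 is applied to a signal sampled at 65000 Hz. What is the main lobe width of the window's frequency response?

For a rectangular window of length N,
the main lobe width in frequency is 2*f_s/N.
= 2*65000/128 = 8125/8 Hz
This determines the minimum frequency separation for resolving two sinusoids.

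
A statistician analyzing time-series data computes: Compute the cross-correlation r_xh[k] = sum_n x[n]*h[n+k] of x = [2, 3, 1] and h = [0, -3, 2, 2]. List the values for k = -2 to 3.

Both sequences indexed from 0 and zero outside their support.
Lags with overlap: k = -2 to 3.
  r_xh[-2] = x[2]*h[0] = 0
  r_xh[-1] = x[1]*h[0] + x[2]*h[1] = -3
  r_xh[0] = x[0]*h[0] + x[1]*h[1] + x[2]*h[2] = -7
  r_xh[1] = x[0]*h[1] + x[1]*h[2] + x[2]*h[3] = 2
  r_xh[2] = x[0]*h[2] + x[1]*h[3] = 10
  r_xh[3] = x[0]*h[3] = 4
r_xh = [0, -3, -7, 2, 10, 4] (for k = -2, ..., 3)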